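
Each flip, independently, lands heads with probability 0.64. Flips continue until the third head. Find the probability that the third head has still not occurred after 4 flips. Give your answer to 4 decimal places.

Needing more than 4 flips ⇔ fewer than 3 successes in the first 4. With X ~ Binomial(4, 0.64), P(Y > 4) = P(X ≤ 2).
  k=0: C(4,0)·0.64^0·0.36^4 = 0.016796
  k=1: C(4,1)·0.64^1·0.36^3 = 0.119439
  k=2: C(4,2)·0.64^2·0.36^2 = 0.318505
P(X ≤ 2) = 0.454740

0.4547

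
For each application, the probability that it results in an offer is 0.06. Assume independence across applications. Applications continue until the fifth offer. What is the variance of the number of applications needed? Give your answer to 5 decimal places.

1305.55556

Y = total applications until the fifth success; negative binomial with r=5, p=0.06.
Var(Y) = r(1−p)/p² = 5·0.94 / 0.06² = 1305.5555556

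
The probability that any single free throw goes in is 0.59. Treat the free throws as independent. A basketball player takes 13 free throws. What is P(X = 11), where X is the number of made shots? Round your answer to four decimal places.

0.0395

X ~ Binomial(n=13, p=0.59).
P(X=11) = C(13,11) · p^11 · (1−p)^2
= 78 · 0.0030156 · 0.1681 = 0.039540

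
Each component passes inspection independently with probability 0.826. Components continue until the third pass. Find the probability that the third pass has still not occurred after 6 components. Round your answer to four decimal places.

0.0102

Needing more than 6 components ⇔ fewer than 3 successes in the first 6. With X ~ Binomial(6, 0.826), P(Y > 6) = P(X ≤ 2).
  k=0: C(6,0)·0.826^0·0.174^6 = 0.000028
  k=1: C(6,1)·0.826^1·0.174^5 = 0.000790
  k=2: C(6,2)·0.826^2·0.174^4 = 0.009381
P(X ≤ 2) = 0.010199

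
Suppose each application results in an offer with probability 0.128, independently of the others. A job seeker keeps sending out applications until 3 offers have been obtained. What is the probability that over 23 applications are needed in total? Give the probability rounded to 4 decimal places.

0.4210

Needing more than 23 applications ⇔ fewer than 3 successes in the first 23. With X ~ Binomial(23, 0.128), P(Y > 23) = P(X ≤ 2).
  k=0: C(23,0)·0.128^0·0.872^23 = 0.042843
  k=1: C(23,1)·0.128^1·0.872^22 = 0.144644
  k=2: C(23,2)·0.128^2·0.872^21 = 0.233554
P(X ≤ 2) = 0.421041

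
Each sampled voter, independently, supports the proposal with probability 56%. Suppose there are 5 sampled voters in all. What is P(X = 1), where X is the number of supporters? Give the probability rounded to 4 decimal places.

X ~ Binomial(n=5, p=0.56).
P(X=1) = C(5,1) · p^1 · (1−p)^4
= 5 · 0.56 · 0.037481 = 0.104947

0.1049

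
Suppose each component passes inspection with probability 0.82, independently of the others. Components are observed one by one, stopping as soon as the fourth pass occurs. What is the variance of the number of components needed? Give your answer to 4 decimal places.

Y = total components until the fourth success; negative binomial with r=4, p=0.82.
Var(Y) = r(1−p)/p² = 4·0.18 / 0.82² = 1.070791

1.0708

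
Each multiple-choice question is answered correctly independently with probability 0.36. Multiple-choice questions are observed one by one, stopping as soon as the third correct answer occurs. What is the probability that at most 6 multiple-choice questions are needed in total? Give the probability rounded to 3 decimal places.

0.373

Finishing within 6 multiple-choice questions ⇔ at least 3 successes in the first 6. With X ~ Binomial(6, 0.36), P(Y ≤ 6) = 1 − P(X ≤ 2).
  k=0: C(6,0)·0.36^0·0.64^6 = 0.06872
  k=1: C(6,1)·0.36^1·0.64^5 = 0.23193
  k=2: C(6,2)·0.36^2·0.64^4 = 0.32615
1 − 0.62680 = 0.37320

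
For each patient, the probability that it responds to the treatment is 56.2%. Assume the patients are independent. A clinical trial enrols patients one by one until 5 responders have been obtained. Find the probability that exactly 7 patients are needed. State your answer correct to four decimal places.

Y = trial on which the fifth success occurs; negative binomial, r=5, p=0.562.
P(Y=7) = C(6,4) · p^5 · (1−p)^2
= 15 · 0.056064 · 0.19184 = 0.161332

0.1613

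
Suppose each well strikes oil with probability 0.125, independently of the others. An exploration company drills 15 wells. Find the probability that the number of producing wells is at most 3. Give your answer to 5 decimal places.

X ~ Binomial(15, 0.125); P(X ≤ 3) = Σ C(15,k) p^k (1−p)^(15−k) over k:
  k=0: C(15,0)·0.125^0·0.875^15 = 0.1349338
  k=1: C(15,1)·0.125^1·0.875^14 = 0.2891439
  k=2: C(15,2)·0.125^2·0.875^13 = 0.2891439
  k=3: C(15,3)·0.125^3·0.875^12 = 0.1789938
Total = 0.8922154

0.89222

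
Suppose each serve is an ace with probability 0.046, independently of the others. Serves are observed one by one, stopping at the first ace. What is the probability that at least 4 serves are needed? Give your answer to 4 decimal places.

0.8683

Y = number of serves to the first success; geometric, p = 0.046.
P(Y > 3) = P(first 3 all fail) = (1−p)^3 = 0.868251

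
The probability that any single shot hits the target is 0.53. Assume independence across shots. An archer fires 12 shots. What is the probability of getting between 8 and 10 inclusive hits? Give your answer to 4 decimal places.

0.2513

X ~ Binomial(12, 0.53); P(8 ≤ X ≤ 10) = Σ C(12,k) p^k (1−p)^(12−k) over k:
  k=8: C(12,8)·0.53^8·0.47^4 = 0.150385
  k=9: C(12,9)·0.53^9·0.47^3 = 0.075370
  k=10: C(12,10)·0.53^10·0.47^2 = 0.025498
Total = 0.251252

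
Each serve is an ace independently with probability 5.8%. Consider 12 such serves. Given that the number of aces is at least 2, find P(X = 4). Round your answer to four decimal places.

X ~ Binomial(12, 0.058). Want P(X=4 | X≥2) = P(X=4) / P(X≥2).
P(X=4) = C(12,4)·0.058^4·0.942^8 = 0.003473
P(X≥2) = 1 − 0.488215 − 0.360719 = 0.151066
Ratio = 0.003473 / 0.151066 = 0.022991

0.0230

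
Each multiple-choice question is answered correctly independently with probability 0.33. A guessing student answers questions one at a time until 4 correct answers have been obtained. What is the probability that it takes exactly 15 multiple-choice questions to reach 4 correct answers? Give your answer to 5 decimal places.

0.05272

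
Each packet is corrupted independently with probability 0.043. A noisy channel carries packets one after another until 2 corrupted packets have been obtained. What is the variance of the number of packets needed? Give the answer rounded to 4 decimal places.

1035.1541

Y = total packets until the second success; negative binomial with r=2, p=0.043.
Var(Y) = r(1−p)/p² = 2·0.957 / 0.043² = 1035.154137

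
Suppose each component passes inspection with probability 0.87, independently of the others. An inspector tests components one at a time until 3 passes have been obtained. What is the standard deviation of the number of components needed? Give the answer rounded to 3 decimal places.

0.718

Y = total components until the third success; negative binomial with r=3, p=0.87.
SD(Y) = √[r(1−p)/p²] = √(0.51526) = 0.71782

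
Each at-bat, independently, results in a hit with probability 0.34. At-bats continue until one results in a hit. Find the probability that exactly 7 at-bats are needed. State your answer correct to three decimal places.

0.028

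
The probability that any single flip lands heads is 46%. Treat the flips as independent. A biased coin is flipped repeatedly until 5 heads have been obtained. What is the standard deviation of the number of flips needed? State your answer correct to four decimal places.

Y = total flips until the fifth success; negative binomial with r=5, p=0.46.
SD(Y) = √[r(1−p)/p²] = √(12.759924) = 3.572104

3.5721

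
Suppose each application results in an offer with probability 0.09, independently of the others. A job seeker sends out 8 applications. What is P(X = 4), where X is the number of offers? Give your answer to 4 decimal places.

0.0031

X ~ Binomial(n=8, p=0.09).
P(X=4) = C(8,4) · p^4 · (1−p)^4
= 70 · 6.561e-05 · 0.68575 = 0.003149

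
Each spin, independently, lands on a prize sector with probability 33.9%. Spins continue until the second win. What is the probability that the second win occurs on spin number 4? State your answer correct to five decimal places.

Y = trial on which the second success occurs; negative binomial, r=2, p=0.339.
P(Y=4) = C(3,1) · p^2 · (1−p)^2
= 3 · 0.11492 · 0.43692 = 0.1506342

0.15063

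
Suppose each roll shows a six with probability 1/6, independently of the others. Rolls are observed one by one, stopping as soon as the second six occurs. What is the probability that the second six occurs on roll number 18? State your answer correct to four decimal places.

Y = trial on which the second success occurs; negative binomial, r=2, p=0.166667.
P(Y=18) = C(17,1) · p^2 · (1−p)^16
= 17 · 0.027778 · 0.054088 = 0.025542

0.0255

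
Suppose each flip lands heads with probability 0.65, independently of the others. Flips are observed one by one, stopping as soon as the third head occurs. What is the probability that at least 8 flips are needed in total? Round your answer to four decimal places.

0.0556

Needing more than 7 flips ⇔ fewer than 3 successes in the first 7. With X ~ Binomial(7, 0.65), P(Y > 7) = P(X ≤ 2).
  k=0: C(7,0)·0.65^0·0.35^7 = 0.000643
  k=1: C(7,1)·0.65^1·0.35^6 = 0.008364
  k=2: C(7,2)·0.65^2·0.35^5 = 0.046600
P(X ≤ 2) = 0.055608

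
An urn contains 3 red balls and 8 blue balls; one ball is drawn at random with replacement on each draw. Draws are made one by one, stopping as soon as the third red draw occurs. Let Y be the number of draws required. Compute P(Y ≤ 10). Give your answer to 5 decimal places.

Finishing within 10 draws ⇔ at least 3 successes in the first 10. With X ~ Binomial(10, 0.272727), P(Y ≤ 10) = 1 − P(X ≤ 2).
  k=0: C(10,0)·0.272727^0·0.727273^10 = 0.0413974
  k=1: C(10,1)·0.272727^1·0.727273^9 = 0.1552402
  k=2: C(10,2)·0.272727^2·0.727273^8 = 0.2619679
1 − 0.4586055 = 0.5413945

0.54139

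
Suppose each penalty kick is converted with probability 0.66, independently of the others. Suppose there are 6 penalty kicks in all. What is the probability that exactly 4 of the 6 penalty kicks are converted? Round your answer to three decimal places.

0.329

X ~ Binomial(n=6, p=0.66).
P(X=4) = C(6,4) · p^4 · (1−p)^2
= 15 · 0.18975 · 0.1156 = 0.32902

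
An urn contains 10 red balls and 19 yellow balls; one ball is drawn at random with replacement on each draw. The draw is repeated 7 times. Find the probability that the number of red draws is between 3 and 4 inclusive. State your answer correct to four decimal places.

0.4036

X ~ Binomial(7, 0.344828); P(3 ≤ X ≤ 4) = Σ C(7,k) p^k (1−p)^(7−k) over k:
  k=3: C(7,3)·0.344828^3·0.655172^4 = 0.264421
  k=4: C(7,4)·0.344828^4·0.655172^3 = 0.139169
Total = 0.403590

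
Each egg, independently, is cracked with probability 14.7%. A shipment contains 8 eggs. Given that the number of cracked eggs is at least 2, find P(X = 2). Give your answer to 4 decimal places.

0.6993

X ~ Binomial(8, 0.147). Want P(X=2 | X≥2) = P(X=2) / P(X≥2).
P(X=2) = C(8,2)·0.147^2·0.853^6 = 0.233070
P(X≥2) = 1 − 0.280280 − 0.386412 = 0.333308
Ratio = 0.233070 / 0.333308 = 0.699264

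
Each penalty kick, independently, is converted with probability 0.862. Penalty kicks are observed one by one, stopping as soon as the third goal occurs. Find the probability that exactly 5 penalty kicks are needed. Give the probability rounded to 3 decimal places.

0.073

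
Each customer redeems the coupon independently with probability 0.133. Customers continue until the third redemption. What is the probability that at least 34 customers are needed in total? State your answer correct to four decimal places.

Needing more than 33 customers ⇔ fewer than 3 successes in the first 33. With X ~ Binomial(33, 0.133), P(Y > 33) = P(X ≤ 2).
  k=0: C(33,0)·0.133^0·0.867^33 = 0.009008
  k=1: C(33,1)·0.133^1·0.867^32 = 0.045601
  k=2: C(33,2)·0.133^2·0.867^31 = 0.111926
P(X ≤ 2) = 0.166535

0.1665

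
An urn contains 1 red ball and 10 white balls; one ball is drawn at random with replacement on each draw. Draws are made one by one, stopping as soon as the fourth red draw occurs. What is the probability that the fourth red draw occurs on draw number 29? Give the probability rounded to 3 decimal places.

0.021

Y = trial on which the fourth success occurs; negative binomial, r=4, p=0.090909.
P(Y=29) = C(28,3) · p^4 · (1−p)^25
= 3276 · 6.8301e-05 · 0.092296 = 0.02065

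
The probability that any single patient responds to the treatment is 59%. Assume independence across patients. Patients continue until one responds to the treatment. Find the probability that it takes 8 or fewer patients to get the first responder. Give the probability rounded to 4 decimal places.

0.9992

Y = number of patients to the first success; geometric, p = 0.59.
P(Y ≤ 8) = 1 − (1−p)^8 = 1 − 0.000798 = 0.999202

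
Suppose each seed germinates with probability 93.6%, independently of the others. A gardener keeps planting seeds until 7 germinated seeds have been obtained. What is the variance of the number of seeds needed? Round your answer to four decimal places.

0.5114

Y = total seeds until the seventh success; negative binomial with r=7, p=0.936.
Var(Y) = r(1−p)/p² = 7·0.064 / 0.936² = 0.511359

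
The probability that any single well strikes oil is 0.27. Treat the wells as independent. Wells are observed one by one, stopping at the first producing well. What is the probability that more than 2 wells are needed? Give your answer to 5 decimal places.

0.53290

Y = number of wells to the first success; geometric, p = 0.27.
P(Y > 2) = P(first 2 all fail) = (1−p)^2 = 0.5329000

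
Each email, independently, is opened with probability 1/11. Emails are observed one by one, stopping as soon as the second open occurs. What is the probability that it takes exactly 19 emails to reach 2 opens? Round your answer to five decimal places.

Y = trial on which the second success occurs; negative binomial, r=2, p=0.090909.
P(Y=19) = C(18,1) · p^2 · (1−p)^17
= 18 · 0.0082645 · 0.19784 = 0.0294314

0.02943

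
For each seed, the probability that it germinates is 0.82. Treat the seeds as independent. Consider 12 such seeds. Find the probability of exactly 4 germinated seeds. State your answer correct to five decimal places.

X ~ Binomial(n=12, p=0.82).
P(X=4) = C(12,4) · p^4 · (1−p)^8
= 495 · 0.45212 · 1.102e-06 = 0.0002466

0.00025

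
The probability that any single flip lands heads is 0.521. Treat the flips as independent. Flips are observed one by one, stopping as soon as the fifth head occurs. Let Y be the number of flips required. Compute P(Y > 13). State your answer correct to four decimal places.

Needing more than 13 flips ⇔ fewer than 5 successes in the first 13. With X ~ Binomial(13, 0.521), P(Y > 13) = P(X ≤ 4).
  k=0: C(13,0)·0.521^0·0.479^13 = 0.000070
  k=1: C(13,1)·0.521^1·0.479^12 = 0.000988
  k=2: C(13,2)·0.521^2·0.479^11 = 0.006449
  k=3: C(13,3)·0.521^3·0.479^10 = 0.025718
  k=4: C(13,4)·0.521^4·0.479^9 = 0.069932
P(X ≤ 4) = 0.103156

0.1032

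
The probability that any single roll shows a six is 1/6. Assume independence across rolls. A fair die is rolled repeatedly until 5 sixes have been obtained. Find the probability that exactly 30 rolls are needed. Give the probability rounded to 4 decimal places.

0.0320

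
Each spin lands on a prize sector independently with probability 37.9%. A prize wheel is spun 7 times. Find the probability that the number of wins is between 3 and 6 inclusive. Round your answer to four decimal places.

X ~ Binomial(7, 0.379); P(3 ≤ X ≤ 6) = Σ C(7,k) p^k (1−p)^(7−k) over k:
  k=3: C(7,3)·0.379^3·0.621^4 = 0.283369
  k=4: C(7,4)·0.379^4·0.621^3 = 0.172942
  k=5: C(7,5)·0.379^5·0.621^2 = 0.063328
  k=6: C(7,6)·0.379^6·0.621^1 = 0.012883
Total = 0.532522

0.5325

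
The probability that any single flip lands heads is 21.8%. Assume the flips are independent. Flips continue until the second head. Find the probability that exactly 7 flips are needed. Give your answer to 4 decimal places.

0.0834

Y = trial on which the second success occurs; negative binomial, r=2, p=0.218.
P(Y=7) = C(6,1) · p^2 · (1−p)^5
= 6 · 0.047524 · 0.29244 = 0.083387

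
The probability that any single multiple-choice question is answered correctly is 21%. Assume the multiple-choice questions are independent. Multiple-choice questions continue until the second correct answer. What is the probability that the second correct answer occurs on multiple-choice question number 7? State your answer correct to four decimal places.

Y = trial on which the second success occurs; negative binomial, r=2, p=0.21.
P(Y=7) = C(6,1) · p^2 · (1−p)^5
= 6 · 0.0441 · 0.30771 = 0.081419

0.0814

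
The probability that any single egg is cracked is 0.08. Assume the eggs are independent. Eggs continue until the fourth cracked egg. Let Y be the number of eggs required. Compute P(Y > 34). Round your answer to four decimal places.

Needing more than 34 eggs ⇔ fewer than 4 successes in the first 34. With X ~ Binomial(34, 0.08), P(Y > 34) = P(X ≤ 3).
  k=0: C(34,0)·0.08^0·0.92^34 = 0.058720
  k=1: C(34,1)·0.08^1·0.92^33 = 0.173607
  k=2: C(34,2)·0.08^2·0.92^32 = 0.249088
  k=3: C(34,3)·0.08^3·0.92^31 = 0.231038
P(X ≤ 3) = 0.712454

0.7125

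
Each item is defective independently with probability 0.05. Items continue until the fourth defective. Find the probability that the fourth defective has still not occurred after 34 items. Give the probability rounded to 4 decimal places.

0.9119

Needing more than 34 items ⇔ fewer than 4 successes in the first 34. With X ~ Binomial(34, 0.05), P(Y > 34) = P(X ≤ 3).
  k=0: C(34,0)·0.05^0·0.95^34 = 0.174825
  k=1: C(34,1)·0.05^1·0.95^33 = 0.312844
  k=2: C(34,2)·0.05^2·0.95^32 = 0.271680
  k=3: C(34,3)·0.05^3·0.95^31 = 0.152522
P(X ≤ 3) = 0.911871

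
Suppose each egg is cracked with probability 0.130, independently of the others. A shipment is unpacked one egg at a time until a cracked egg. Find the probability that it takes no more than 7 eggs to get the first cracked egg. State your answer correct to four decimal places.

0.6227

Y = number of eggs to the first success; geometric, p = 0.13.
P(Y ≤ 7) = 1 − (1−p)^7 = 1 − 0.377255 = 0.622745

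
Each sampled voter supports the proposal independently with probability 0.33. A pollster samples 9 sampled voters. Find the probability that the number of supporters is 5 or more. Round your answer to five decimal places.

X ~ Binomial(9, 0.33); P(X ≥ 5) = Σ C(9,k) p^k (1−p)^(9−k) over k:
  k=5: C(9,5)·0.33^5·0.67^4 = 0.0993664
  k=6: C(9,6)·0.33^6·0.67^3 = 0.0326278
  k=7: C(9,7)·0.33^7·0.67^2 = 0.0068873
  k=8: C(9,8)·0.33^8·0.67^1 = 0.0008481
  k=9: C(9,9)·0.33^9·0.67^0 = 0.0000464
Total = 0.1397759

0.13978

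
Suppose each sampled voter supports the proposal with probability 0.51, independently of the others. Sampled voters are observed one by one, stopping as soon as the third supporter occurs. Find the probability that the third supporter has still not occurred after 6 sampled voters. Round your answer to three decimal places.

Needing more than 6 sampled voters ⇔ fewer than 3 successes in the first 6. With X ~ Binomial(6, 0.51), P(Y > 6) = P(X ≤ 2).
  k=0: C(6,0)·0.51^0·0.49^6 = 0.01384
  k=1: C(6,1)·0.51^1·0.49^5 = 0.08644
  k=2: C(6,2)·0.51^2·0.49^4 = 0.22491
P(X ≤ 2) = 0.32519

0.325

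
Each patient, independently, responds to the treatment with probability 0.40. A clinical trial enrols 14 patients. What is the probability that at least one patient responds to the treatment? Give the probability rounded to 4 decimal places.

0.9992

P(at least one) = 1 − P(none) = 1 − (1 − 0.40)^14
= 1 − 0.000784 = 0.999216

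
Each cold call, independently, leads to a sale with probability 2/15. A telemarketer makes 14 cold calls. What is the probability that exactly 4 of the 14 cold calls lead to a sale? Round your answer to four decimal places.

0.0756

X ~ Binomial(n=14, p=0.133333).
P(X=4) = C(14,4) · p^4 · (1−p)^10
= 1001 · 0.00031605 · 0.23907 = 0.075633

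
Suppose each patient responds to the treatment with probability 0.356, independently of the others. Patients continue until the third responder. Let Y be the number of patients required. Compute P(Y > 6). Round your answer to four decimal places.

0.6349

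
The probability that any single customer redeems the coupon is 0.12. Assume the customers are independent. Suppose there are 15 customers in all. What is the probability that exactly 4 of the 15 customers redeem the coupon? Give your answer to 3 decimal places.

0.069

X ~ Binomial(n=15, p=0.12).
P(X=4) = C(15,4) · p^4 · (1−p)^11
= 1365 · 0.00020736 · 0.24508 = 0.06937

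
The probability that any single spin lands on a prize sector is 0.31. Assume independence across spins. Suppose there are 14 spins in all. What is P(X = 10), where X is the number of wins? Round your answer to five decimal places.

0.00186

X ~ Binomial(n=14, p=0.31).
P(X=10) = C(14,10) · p^10 · (1−p)^4
= 1001 · 8.1963e-06 · 0.22667 = 0.0018597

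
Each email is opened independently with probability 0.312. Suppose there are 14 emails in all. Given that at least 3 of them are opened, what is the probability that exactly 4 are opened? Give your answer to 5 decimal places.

0.26171

X ~ Binomial(14, 0.312). Want P(X=4 | X≥3) = P(X=4) / P(X≥3).
P(X=4) = C(14,4)·0.312^4·0.688^10 = 0.2253911
P(X≥3) = 1 − 0.0053240 − 0.0338012 − 0.0996350 = 0.8612398
Ratio = 0.2253911 / 0.8612398 = 0.2617054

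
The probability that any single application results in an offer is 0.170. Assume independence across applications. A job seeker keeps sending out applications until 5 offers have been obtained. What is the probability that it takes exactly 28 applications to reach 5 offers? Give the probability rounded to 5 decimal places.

0.03430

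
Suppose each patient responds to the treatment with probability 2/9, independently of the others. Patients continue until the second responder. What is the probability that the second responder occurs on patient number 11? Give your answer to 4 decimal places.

0.0514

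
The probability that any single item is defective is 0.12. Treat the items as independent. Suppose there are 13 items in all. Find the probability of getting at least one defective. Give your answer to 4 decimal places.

0.8102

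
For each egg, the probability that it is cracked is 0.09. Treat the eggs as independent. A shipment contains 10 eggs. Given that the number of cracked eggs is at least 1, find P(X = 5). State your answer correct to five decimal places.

0.00152

X ~ Binomial(10, 0.09). Want P(X=5 | X≥1) = P(X=5) / P(X≥1).
P(X=5) = C(10,5)·0.09^5·0.91^5 = 0.0009286
P(X≥1) = 1 − 0.3894161 = 0.6105839
Ratio = 0.0009286 / 0.6105839 = 0.0015208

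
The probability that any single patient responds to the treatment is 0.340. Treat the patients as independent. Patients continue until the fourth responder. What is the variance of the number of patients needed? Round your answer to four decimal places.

22.8374

Y = total patients until the fourth success; negative binomial with r=4, p=0.34.
Var(Y) = r(1−p)/p² = 4·0.66 / 0.34² = 22.837370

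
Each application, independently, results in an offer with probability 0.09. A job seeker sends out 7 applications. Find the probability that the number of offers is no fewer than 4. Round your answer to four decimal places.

0.0018

X ~ Binomial(7, 0.09); P(X ≥ 4) = Σ C(7,k) p^k (1−p)^(7−k) over k:
  k=4: C(7,4)·0.09^4·0.91^3 = 0.001730
  k=5: C(7,5)·0.09^5·0.91^2 = 0.000103
  k=6: C(7,6)·0.09^6·0.91^1 = 0.000003
  k=7: C(7,7)·0.09^7·0.91^0 = 0.000000
Total = 0.001837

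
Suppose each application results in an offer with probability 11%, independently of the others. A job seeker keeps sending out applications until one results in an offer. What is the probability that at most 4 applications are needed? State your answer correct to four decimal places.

Y = number of applications to the first success; geometric, p = 0.11.
P(Y ≤ 4) = 1 − (1−p)^4 = 1 − 0.627422 = 0.372578

0.3726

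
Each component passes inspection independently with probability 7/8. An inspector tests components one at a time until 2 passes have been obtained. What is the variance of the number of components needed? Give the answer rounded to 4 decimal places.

0.3265

Y = total components until the second success; negative binomial with r=2, p=0.875.
Var(Y) = r(1−p)/p² = 2·0.125 / 0.875² = 0.326531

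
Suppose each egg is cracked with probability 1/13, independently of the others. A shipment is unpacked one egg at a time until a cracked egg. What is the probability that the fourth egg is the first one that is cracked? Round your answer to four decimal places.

0.0605

Geometric (trials to first success), p = 0.076923.
P(Y = 4) = (1−p)^3 · p = 0.78653 · 0.076923 = 0.060502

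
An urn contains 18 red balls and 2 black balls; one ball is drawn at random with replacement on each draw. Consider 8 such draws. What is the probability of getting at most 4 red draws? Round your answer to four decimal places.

0.0050

X ~ Binomial(8, 0.90); P(X ≤ 4) = Σ C(8,k) p^k (1−p)^(8−k) over k:
  k=0: C(8,0)·0.90^0·0.10^8 = 0.000000
  k=1: C(8,1)·0.90^1·0.10^7 = 0.000001
  k=2: C(8,2)·0.90^2·0.10^6 = 0.000023
  k=3: C(8,3)·0.90^3·0.10^5 = 0.000408
  k=4: C(8,4)·0.90^4·0.10^4 = 0.004593
Total = 0.005024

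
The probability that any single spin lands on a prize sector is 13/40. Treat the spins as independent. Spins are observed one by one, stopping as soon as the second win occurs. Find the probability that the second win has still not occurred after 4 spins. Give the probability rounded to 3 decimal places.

0.607

Needing more than 4 spins ⇔ fewer than 2 successes in the first 4. With X ~ Binomial(4, 0.325), P(Y > 4) = P(X ≤ 1).
  k=0: C(4,0)·0.325^0·0.675^4 = 0.20759
  k=1: C(4,1)·0.325^1·0.675^3 = 0.39981
P(X ≤ 1) = 0.60741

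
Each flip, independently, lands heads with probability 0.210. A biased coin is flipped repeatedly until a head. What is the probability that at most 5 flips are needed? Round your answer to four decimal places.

0.6923

Y = number of flips to the first success; geometric, p = 0.21.
P(Y ≤ 5) = 1 − (1−p)^5 = 1 − 0.307706 = 0.692294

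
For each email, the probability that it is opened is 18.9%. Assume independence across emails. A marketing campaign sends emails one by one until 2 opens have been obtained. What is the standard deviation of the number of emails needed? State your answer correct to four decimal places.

Y = total emails until the second success; negative binomial with r=2, p=0.189.
SD(Y) = √[r(1−p)/p²] = √(45.407463) = 6.738506

6.7385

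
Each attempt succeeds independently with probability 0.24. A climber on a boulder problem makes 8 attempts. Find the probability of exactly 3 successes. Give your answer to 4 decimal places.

X ~ Binomial(n=8, p=0.24).
P(X=3) = C(8,3) · p^3 · (1−p)^5
= 56 · 0.013824 · 0.25355 = 0.196286

0.1963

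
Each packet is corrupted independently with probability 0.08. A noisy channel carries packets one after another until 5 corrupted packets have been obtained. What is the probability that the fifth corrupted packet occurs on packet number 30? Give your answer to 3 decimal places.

Y = trial on which the fifth success occurs; negative binomial, r=5, p=0.08.
P(Y=30) = C(29,4) · p^5 · (1−p)^25
= 23751 · 3.2768e-06 · 0.12436 = 0.00968

0.010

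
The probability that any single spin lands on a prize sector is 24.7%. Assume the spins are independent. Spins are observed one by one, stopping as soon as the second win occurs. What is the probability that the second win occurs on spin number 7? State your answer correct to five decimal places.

Y = trial on which the second success occurs; negative binomial, r=2, p=0.247.
P(Y=7) = C(6,1) · p^2 · (1−p)^5
= 6 · 0.061009 · 0.24209 = 0.0886176

0.08862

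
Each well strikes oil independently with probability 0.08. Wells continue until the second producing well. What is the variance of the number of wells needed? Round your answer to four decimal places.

287.5000

Y = total wells until the second success; negative binomial with r=2, p=0.08.
Var(Y) = r(1−p)/p² = 2·0.92 / 0.08² = 287.500000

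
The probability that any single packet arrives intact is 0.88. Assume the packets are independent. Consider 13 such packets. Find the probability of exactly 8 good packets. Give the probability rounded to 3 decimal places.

X ~ Binomial(n=13, p=0.88).
P(X=8) = C(13,8) · p^8 · (1−p)^5
= 1287 · 0.35963 · 2.4883e-05 = 0.01152

0.012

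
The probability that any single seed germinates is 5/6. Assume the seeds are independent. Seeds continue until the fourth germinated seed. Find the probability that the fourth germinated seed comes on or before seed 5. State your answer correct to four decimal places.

0.8038

Finishing within 5 seeds ⇔ at least 4 successes in the first 5. With X ~ Binomial(5, 0.833333), P(Y ≤ 5) = 1 − P(X ≤ 3).
  k=0: C(5,0)·0.833333^0·0.166667^5 = 0.000129
  k=1: C(5,1)·0.833333^1·0.166667^4 = 0.003215
  k=2: C(5,2)·0.833333^2·0.166667^3 = 0.032150
  k=3: C(5,3)·0.833333^3·0.166667^2 = 0.160751
1 − 0.196245 = 0.803755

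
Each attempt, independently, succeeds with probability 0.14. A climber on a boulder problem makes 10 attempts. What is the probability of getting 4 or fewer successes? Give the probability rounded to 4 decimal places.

0.9927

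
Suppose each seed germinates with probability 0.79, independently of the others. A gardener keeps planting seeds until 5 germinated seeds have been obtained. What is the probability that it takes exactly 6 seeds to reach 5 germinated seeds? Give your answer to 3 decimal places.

Y = trial on which the fifth success occurs; negative binomial, r=5, p=0.79.
P(Y=6) = C(5,4) · p^5 · (1−p)^1
= 5 · 0.30771 · 0.21 = 0.32309

0.323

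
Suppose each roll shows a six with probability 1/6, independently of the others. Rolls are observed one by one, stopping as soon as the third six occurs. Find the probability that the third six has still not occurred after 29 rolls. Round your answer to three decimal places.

0.116

Needing more than 29 rolls ⇔ fewer than 3 successes in the first 29. With X ~ Binomial(29, 0.166667), P(Y > 29) = P(X ≤ 2).
  k=0: C(29,0)·0.166667^0·0.833333^29 = 0.00506
  k=1: C(29,1)·0.166667^1·0.833333^28 = 0.02932
  k=2: C(29,2)·0.166667^2·0.833333^27 = 0.08210
P(X ≤ 2) = 0.11647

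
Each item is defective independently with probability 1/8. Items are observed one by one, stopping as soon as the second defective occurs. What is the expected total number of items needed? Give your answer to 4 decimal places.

Y = total items until the second success; negative binomial with r=2, p=0.125.
E[Y] = r / p = 2 / 0.125 = 16.000000

16.0000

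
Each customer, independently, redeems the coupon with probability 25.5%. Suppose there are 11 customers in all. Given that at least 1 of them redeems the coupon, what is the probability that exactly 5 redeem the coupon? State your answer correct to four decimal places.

X ~ Binomial(11, 0.255). Want P(X=5 | X≥1) = P(X=5) / P(X≥1).
P(X=5) = C(11,5)·0.255^5·0.745^6 = 0.085169
P(X≥1) = 1 − 0.039239 = 0.960761
Ratio = 0.085169 / 0.960761 = 0.088647

0.0886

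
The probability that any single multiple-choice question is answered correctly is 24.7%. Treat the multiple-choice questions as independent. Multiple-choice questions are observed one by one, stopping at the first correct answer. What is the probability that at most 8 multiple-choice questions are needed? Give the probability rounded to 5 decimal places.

Y = number of multiple-choice questions to the first success; geometric, p = 0.247.
P(Y ≤ 8) = 1 − (1−p)^8 = 1 − 0.1033617 = 0.8966383

0.89664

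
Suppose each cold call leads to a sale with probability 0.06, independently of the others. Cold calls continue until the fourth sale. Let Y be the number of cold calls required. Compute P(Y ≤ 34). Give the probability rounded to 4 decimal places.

0.1446

Finishing within 34 cold calls ⇔ at least 4 successes in the first 34. With X ~ Binomial(34, 0.06), P(Y ≤ 34) = 1 − P(X ≤ 3).
  k=0: C(34,0)·0.06^0·0.94^34 = 0.121996
  k=1: C(34,1)·0.06^1·0.94^33 = 0.264758
  k=2: C(34,2)·0.06^2·0.94^32 = 0.278841
  k=3: C(34,3)·0.06^3·0.94^31 = 0.189849
1 − 0.855445 = 0.144555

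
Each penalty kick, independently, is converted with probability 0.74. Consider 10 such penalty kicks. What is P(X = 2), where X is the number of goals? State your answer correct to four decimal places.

0.0005

X ~ Binomial(n=10, p=0.74).
P(X=2) = C(10,2) · p^2 · (1−p)^8
= 45 · 0.5476 · 2.0883e-05 = 0.000515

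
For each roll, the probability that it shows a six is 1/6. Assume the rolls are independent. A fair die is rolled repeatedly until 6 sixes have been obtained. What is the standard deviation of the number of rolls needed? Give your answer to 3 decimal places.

Y = total rolls until the sixth success; negative binomial with r=6, p=0.166667.
SD(Y) = √[r(1−p)/p²] = √(180.00000) = 13.41641

13.416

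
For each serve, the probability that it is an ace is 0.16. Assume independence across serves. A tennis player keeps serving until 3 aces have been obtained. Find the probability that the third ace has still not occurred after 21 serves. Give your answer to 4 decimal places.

Needing more than 21 serves ⇔ fewer than 3 successes in the first 21. With X ~ Binomial(21, 0.16), P(Y > 21) = P(X ≤ 2).
  k=0: C(21,0)·0.16^0·0.84^21 = 0.025696
  k=1: C(21,1)·0.16^1·0.84^20 = 0.102784
  k=2: C(21,2)·0.16^2·0.84^19 = 0.195779
P(X ≤ 2) = 0.324259

0.3243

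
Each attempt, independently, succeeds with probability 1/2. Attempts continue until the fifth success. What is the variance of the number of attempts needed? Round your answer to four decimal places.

Y = total attempts until the fifth success; negative binomial with r=5, p=0.50.
Var(Y) = r(1−p)/p² = 5·0.50 / 0.50² = 10.000000

10.0000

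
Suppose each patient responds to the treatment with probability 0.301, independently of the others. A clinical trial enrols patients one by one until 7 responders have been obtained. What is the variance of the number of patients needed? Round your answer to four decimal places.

54.0060

Y = total patients until the seventh success; negative binomial with r=7, p=0.301.
Var(Y) = r(1−p)/p² = 7·0.699 / 0.301² = 54.006026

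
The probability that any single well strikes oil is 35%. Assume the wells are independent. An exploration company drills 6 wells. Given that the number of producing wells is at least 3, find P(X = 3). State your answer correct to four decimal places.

X ~ Binomial(6, 0.35). Want P(X=3 | X≥3) = P(X=3) / P(X≥3).
P(X=3) = C(6,3)·0.35^3·0.65^3 = 0.235491
P(X≥3) = 1 − 0.075419 − 0.243661 − 0.328005 = 0.352915
Ratio = 0.235491 / 0.352915 = 0.667274

0.6673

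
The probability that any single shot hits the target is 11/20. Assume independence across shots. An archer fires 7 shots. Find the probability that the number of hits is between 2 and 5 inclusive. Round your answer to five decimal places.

0.86188

X ~ Binomial(7, 0.55); P(2 ≤ X ≤ 5) = Σ C(7,k) p^k (1−p)^(7−k) over k:
  k=2: C(7,2)·0.55^2·0.45^5 = 0.1172215
  k=3: C(7,3)·0.55^3·0.45^4 = 0.2387845
  k=4: C(7,4)·0.55^4·0.45^3 = 0.2918477
  k=5: C(7,5)·0.55^5·0.45^2 = 0.2140217
Total = 0.8618754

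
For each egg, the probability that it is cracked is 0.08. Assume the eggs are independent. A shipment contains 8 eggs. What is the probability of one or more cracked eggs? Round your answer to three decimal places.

P(at least one) = 1 − P(none) = 1 − (1 − 0.08)^8
= 1 − 0.51322 = 0.48678

0.487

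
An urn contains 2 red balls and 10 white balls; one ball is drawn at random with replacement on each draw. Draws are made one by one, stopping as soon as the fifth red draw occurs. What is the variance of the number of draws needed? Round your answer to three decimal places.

Y = total draws until the fifth success; negative binomial with r=5, p=0.166667.
Var(Y) = r(1−p)/p² = 5·0.833333 / 0.166667² = 150.00000

150.000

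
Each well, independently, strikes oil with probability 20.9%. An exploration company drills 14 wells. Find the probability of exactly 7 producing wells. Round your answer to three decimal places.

X ~ Binomial(n=14, p=0.209).
P(X=7) = C(14,7) · p^7 · (1−p)^7
= 3432 · 1.7419e-05 · 0.19375 = 0.01158

0.012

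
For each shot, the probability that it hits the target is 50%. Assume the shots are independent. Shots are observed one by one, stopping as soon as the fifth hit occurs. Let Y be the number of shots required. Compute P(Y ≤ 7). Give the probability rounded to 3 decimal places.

Finishing within 7 shots ⇔ at least 5 successes in the first 7. With X ~ Binomial(7, 0.50), P(Y ≤ 7) = 1 − P(X ≤ 4).
  k=0: C(7,0)·0.50^0·0.50^7 = 0.00781
  k=1: C(7,1)·0.50^1·0.50^6 = 0.05469
  k=2: C(7,2)·0.50^2·0.50^5 = 0.16406
  k=3: C(7,3)·0.50^3·0.50^4 = 0.27344
  k=4: C(7,4)·0.50^4·0.50^3 = 0.27344
1 − 0.77344 = 0.22656

0.227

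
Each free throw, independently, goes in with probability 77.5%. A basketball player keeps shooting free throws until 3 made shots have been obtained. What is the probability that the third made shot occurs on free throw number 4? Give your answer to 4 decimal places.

0.3142

Y = trial on which the third success occurs; negative binomial, r=3, p=0.775.
P(Y=4) = C(3,2) · p^3 · (1−p)^1
= 3 · 0.46548 · 0.225 = 0.314202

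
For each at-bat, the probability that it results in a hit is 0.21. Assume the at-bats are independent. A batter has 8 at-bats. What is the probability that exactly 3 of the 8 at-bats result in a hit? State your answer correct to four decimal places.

0.1596

X ~ Binomial(n=8, p=0.21).
P(X=3) = C(8,3) · p^3 · (1−p)^5
= 56 · 0.009261 · 0.30771 = 0.159581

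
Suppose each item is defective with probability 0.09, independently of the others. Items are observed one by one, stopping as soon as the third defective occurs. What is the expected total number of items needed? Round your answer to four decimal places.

Y = total items until the third success; negative binomial with r=3, p=0.09.
E[Y] = r / p = 3 / 0.09 = 33.333333

33.3333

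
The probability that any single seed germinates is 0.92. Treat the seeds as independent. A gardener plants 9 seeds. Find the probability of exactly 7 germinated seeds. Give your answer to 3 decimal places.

0.129

X ~ Binomial(n=9, p=0.92).
P(X=7) = C(9,7) · p^7 · (1−p)^2
= 36 · 0.55785 · 0.0064 = 0.12853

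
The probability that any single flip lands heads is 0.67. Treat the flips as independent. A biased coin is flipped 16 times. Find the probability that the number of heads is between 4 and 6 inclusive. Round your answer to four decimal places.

0.0147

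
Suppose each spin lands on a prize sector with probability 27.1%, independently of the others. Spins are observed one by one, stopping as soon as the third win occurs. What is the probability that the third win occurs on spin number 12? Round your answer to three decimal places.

Y = trial on which the third success occurs; negative binomial, r=3, p=0.271.
P(Y=12) = C(11,2) · p^3 · (1−p)^9
= 55 · 0.019903 · 0.05815 = 0.06365

0.064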